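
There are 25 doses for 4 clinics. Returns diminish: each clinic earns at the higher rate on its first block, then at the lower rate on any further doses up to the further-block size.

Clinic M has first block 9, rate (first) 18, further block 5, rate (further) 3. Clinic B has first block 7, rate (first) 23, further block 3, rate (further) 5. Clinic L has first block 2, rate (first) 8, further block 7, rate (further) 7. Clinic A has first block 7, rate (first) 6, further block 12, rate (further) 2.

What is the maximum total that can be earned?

388

Treat each block as its own option and order by rate: Clinic B/tier1 23 > Clinic M/tier1 18 > Clinic L/tier1 8 > Clinic L/tier2 7 > Clinic A/tier1 6 > Clinic B/tier2 5 > Clinic M/tier2 3 > Clinic A/tier2 2.
Clinic B/tier1 (23): +7 ; 18 left.
Fill Clinic M tier1 block (9 at 18) ; 9 left.
Clinic L tier1 at 8: fill all 2 ; 7 left.
Clinic L/tier2 (7): +7 ; 0 left.
Total = 23×7 + 18×9 + 8×2 + 7×7 = 388.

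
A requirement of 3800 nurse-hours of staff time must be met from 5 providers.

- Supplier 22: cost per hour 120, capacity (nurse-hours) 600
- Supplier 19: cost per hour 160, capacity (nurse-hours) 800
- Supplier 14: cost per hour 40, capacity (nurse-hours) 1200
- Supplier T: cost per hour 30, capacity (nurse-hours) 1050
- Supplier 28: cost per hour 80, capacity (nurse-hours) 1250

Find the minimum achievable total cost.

Fill from the cheapest provider first.
Take 1050 from Supplier T at 30 — need 2750 more.
Supplier 14 (40): use full 1200 — 1550 nurse-hours to go.
Take 1250 from Supplier 28 at 80 — need 300 more.
Take 300 from Supplier 22 at 120 to finish.
Supplier 19: unused.
Cost = 1050×30 + 1200×40 + 1250×80 + 300×120 = 215500.

215500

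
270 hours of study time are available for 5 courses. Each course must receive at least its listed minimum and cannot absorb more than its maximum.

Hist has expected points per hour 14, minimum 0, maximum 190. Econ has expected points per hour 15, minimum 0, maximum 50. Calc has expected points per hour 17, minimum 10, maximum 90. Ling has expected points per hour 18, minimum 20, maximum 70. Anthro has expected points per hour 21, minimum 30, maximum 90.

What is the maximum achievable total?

4980

Meeting every minimum uses 0+0+10+20+30 = 60 hours, leaving 210.
Rank by expected points per hour: Anthro 21 > Ling 18 > Calc 17 > Econ 15 > Hist 14.
Anthro takes 60 more to reach its cap of 90 → 150 left.
Ling takes 50 more to reach its cap of 70 → 100 left.
Calc takes 80 more to reach its cap of 90 → 20 left.
Econ has room for 50 more but only 20 remain, so it gets 20.
Total = 15×20 + 17×90 + 18×70 + 21×90 = 4980.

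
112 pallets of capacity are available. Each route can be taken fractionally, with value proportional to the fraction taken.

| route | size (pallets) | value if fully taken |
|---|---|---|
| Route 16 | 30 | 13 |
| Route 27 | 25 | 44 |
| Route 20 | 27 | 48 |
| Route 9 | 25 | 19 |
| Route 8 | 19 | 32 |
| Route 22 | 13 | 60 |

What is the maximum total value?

Best value per unit of size first: Route 22 60/13≈4.62, Route 20 48/27≈1.78, Route 27 44/25≈1.76, Route 8 32/19≈1.68, Route 9 19/25≈0.76, Route 16 13/30≈0.433.
Route 22: take in full, 13 pallets for value 60 → 99 left.
All 27 pallets of Route 20 fit (value 48) → 72 remain.
All 25 pallets of Route 27 fit (value 44) → 47 remain.
Take all of Route 8 (19 pallets, value 32) → 28 pallets left.
Route 9: take in full, 25 pallets for value 19 → 3 left.
Only 3 pallets remain; take 3/30 of Route 16 for value 13×3/30 = 1.3.
Total value = 204.3.

204.3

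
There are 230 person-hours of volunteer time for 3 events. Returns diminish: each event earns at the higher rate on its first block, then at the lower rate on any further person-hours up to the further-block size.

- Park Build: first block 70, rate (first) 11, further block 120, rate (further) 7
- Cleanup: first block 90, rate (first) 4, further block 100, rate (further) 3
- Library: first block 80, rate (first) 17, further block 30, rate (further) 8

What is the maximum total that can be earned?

2720

Order all 6 blocks by rate: Library/T1 17 > Park Build/T1 11 > Library/T2 8 > Park Build/T2 7 > Cleanup/T1 4 > Cleanup/T2 3.
Fill Library T1 block (80 at 17) → 150 left.
Park Build/T1 (11): +70 → 80 left.
Library T2 at 8: fill all 30 → 50 left.
Park Build/T2: +50 of 120 at 7; pool empty.
Total = 17×80 + 11×70 + 8×30 + 7×50 = 2720.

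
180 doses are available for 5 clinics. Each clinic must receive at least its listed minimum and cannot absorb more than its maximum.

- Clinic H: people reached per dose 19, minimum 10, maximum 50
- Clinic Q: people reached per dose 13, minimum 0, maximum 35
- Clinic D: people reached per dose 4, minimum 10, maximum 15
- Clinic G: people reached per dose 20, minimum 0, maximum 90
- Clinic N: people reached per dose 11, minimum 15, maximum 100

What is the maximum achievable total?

3150

Meeting every minimum uses 10+0+10+0+15 = 35 doses, leaving 145.
Highest people reached per dose first: Clinic G 20 > Clinic H 19 > Clinic Q 13 > Clinic N 11 > Clinic D 4.
Clinic G takes 90 more to reach its cap of 90 — 55 left.
Clinic H takes 40 more to reach its cap of 50 — 15 left.
Clinic Q has room for 35 more but only 15 remain, so it gets 15.
Total = 19×50 + 13×15 + 4×10 + 20×90 + 11×15 = 3150.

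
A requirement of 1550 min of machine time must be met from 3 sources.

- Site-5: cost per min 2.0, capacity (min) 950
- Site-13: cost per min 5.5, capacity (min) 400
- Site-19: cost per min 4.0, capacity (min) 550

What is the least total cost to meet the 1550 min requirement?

4375

Fill from the cheapest source first.
Take 950 from Site-5 at 2.0 → need 600 more.
Site-19 at 4.0: take all 550 min → 50 still needed.
Take 50 from Site-13 at 5.5 to finish.
Cost = 950×2.0 + 550×4.0 + 50×5.5 = 4375.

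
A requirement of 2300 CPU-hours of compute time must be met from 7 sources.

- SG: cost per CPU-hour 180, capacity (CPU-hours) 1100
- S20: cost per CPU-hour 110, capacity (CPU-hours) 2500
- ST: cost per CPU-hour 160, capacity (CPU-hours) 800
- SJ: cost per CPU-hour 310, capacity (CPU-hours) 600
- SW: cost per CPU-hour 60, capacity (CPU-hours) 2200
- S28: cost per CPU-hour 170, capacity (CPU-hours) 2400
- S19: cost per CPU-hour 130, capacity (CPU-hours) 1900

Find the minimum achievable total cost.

Cheapest first:
SW at 60: take all 2200 CPU-hours → 100 still needed.
S20 (110): take the remaining 100 → done.
S19, ST, S28, SG, SJ: unused.
Cost = 2200×60 + 100×110 = 143000.

143000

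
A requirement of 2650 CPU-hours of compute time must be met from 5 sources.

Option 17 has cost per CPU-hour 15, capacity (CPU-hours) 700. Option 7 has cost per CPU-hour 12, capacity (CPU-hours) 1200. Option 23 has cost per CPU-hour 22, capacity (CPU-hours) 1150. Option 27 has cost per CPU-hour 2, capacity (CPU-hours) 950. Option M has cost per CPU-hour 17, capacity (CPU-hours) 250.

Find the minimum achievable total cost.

23800

Use sources in increasing cost order.
Take 950 from Option 27 at 2 → need 1700 more.
Take 1200 from Option 7 at 12 → need 500 more.
Option 17 (15): take the remaining 500 → done.
Option M, Option 23: unused.
Cost = 950×2 + 1200×12 + 500×15 = 23800.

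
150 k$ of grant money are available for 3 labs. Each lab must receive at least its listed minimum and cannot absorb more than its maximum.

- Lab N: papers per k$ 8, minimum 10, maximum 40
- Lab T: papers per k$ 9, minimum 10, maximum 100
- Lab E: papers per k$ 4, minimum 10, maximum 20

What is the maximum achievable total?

1260

Meeting every minimum uses 10+10+10 = 30 k$, leaving 120.
Rank by papers per k$: Lab T 9 > Lab N 8 > Lab E 4.
Lab T takes 90 more to reach its cap of 100 ; 30 left.
Give Lab N 30 more to hit its cap of 40 ; 0 left.
Total = 8×40 + 9×100 + 4×10 = 1260.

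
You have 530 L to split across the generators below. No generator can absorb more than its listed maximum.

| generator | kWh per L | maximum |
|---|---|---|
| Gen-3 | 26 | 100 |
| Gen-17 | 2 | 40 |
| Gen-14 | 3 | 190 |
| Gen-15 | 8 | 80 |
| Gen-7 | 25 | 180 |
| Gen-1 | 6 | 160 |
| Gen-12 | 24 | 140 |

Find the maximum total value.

11280

Order the generators by kWh per L: Gen-3 26 > Gen-7 25 > Gen-12 24 > Gen-15 8 > Gen-1 6 > Gen-14 3 > Gen-17 2.
Gen-3 takes 100 to reach its cap of 100 ; 430 left.
Give Gen-7 180 to hit its cap of 180 ; 250 left.
Gen-12: +140 to 140 (cap) ; 110 left.
Gen-15: +80 to 80 (cap) ; 30 left.
Only 30 left; Gen-1 takes them to reach 30.
Total = 26×100 + 8×80 + 25×180 + 6×30 + 24×140 = 11280.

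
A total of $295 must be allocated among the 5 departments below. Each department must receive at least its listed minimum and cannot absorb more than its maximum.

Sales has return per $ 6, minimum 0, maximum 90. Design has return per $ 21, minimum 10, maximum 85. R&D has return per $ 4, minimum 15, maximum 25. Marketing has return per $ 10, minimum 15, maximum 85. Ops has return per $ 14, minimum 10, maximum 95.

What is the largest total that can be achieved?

Meeting every minimum uses 0+10+15+15+10 = 50 $, leaving 245.
Order the departments by return per $: Design 21 > Ops 14 > Marketing 10 > Sales 6 > R&D 4.
Design takes 75 more to reach its cap of 85 — 170 left.
Ops: +85 to 95 (cap) — 85 left.
Marketing takes 70 more to reach its cap of 85 — 15 left.
Sales has room for 90 more but only 15 remain, so it gets 15.
Total = 6×15 + 21×85 + 4×15 + 10×85 + 14×95 = 4115.

4115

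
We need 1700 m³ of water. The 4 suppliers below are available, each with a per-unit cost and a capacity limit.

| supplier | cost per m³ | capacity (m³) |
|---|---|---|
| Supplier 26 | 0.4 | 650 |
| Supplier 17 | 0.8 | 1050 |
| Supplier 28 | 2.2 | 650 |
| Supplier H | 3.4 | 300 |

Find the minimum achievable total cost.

1100

Fill from the cheapest supplier first.
Supplier 26 at 0.4: take all 650 m³ — 1050 still needed.
Supplier 17 (0.8): use full 1050 — 0 m³ to go.
Supplier 28, Supplier H: unused.
Cost = 650×0.4 + 1050×0.8 = 1100.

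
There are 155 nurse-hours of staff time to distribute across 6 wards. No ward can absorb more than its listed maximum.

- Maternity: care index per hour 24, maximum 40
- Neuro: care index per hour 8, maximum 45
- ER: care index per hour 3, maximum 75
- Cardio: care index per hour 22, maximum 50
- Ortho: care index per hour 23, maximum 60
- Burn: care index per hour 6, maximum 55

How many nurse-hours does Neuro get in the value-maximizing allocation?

Highest care index per hour first: Maternity 24 > Ortho 23 > Cardio 22 > Neuro 8 > Burn 6 > ER 3.
Maternity: +40 to 40 (cap) ; 115 left.
Ortho: +60 to 60 (cap) ; 55 left.
Cardio takes 50 to reach its cap of 50 ; 5 left.
Neuro has room for 45 but only 5 remain, so it gets 5.

5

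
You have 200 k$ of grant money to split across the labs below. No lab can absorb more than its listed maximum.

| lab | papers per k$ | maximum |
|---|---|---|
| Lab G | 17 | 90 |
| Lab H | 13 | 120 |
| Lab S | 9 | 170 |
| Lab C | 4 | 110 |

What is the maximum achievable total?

2960

Rank by papers per k$: Lab G 17 > Lab H 13 > Lab S 9 > Lab C 4.
Lab G takes 90 to reach its cap of 90 ; 110 left.
Only 110 left; Lab H takes them to reach 110.
Total = 17×90 + 13×110 = 2960.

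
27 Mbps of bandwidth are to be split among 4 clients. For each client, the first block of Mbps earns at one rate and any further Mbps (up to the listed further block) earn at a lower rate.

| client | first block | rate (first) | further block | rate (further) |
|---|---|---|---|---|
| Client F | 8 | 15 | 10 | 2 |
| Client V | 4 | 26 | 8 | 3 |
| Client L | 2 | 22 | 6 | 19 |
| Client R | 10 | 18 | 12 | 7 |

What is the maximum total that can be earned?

517

Order all 8 blocks by rate: Client V/tier1 26 > Client L/tier1 22 > Client L/tier2 19 > Client R/tier1 18 > Client F/tier1 15 > Client R/tier2 7 > Client V/tier2 3 > Client F/tier2 2.
Client V tier1 at 26: fill all 4 — 23 left.
Client L/tier1 (22): +2 — 21 left.
Client L/tier2 (19): +6 — 15 left.
Client R tier1 at 18: fill all 10 — 5 left.
Client F tier1 at 15: only 5 left, fill 5.
Total = 26×4 + 22×2 + 19×6 + 18×10 + 15×5 = 517.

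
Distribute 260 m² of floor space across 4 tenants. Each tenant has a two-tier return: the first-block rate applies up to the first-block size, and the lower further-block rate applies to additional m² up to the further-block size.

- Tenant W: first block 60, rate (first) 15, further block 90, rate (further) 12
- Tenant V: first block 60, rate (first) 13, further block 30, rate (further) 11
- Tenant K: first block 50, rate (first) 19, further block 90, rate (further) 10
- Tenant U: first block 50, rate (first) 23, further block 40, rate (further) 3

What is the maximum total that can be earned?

4260

Order all 8 blocks by rate: Tenant U/first 23 > Tenant K/first 19 > Tenant W/first 15 > Tenant V/first 13 > Tenant W/second 12 > Tenant V/second 11 > Tenant K/second 10 > Tenant U/second 3.
Fill Tenant U first block (50 at 23) → 210 left.
Fill Tenant K first block (50 at 19) → 160 left.
Tenant W first at 15: fill all 60 → 100 left.
Tenant V first at 13: fill all 60 → 40 left.
Tenant W second at 12: only 40 left, fill 40.
Total = 23×50 + 19×50 + 15×60 + 13×60 + 12×40 = 4260.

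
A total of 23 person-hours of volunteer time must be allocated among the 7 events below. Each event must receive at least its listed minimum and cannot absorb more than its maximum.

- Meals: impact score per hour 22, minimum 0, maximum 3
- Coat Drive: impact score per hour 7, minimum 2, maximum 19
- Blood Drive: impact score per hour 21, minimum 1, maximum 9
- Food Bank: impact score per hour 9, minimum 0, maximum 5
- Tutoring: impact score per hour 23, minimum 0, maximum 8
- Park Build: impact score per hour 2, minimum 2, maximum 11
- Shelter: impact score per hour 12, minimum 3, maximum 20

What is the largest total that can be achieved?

409

Meeting every minimum uses 0+2+1+0+0+2+3 = 8 person-hours, leaving 15.
Highest impact score per hour first: Tutoring 23 > Meals 22 > Blood Drive 21 > Shelter 12 > Food Bank 9 > Coat Drive 7 > Park Build 2.
Give Tutoring 8 more to hit its cap of 8 — 7 left.
Meals takes 3 more to reach its cap of 3 — 4 left.
Blood Drive: +4 (room for 8) → 5. Pool exhausted.
Total = 22×3 + 7×2 + 21×5 + 23×8 + 2×2 + 12×3 = 409.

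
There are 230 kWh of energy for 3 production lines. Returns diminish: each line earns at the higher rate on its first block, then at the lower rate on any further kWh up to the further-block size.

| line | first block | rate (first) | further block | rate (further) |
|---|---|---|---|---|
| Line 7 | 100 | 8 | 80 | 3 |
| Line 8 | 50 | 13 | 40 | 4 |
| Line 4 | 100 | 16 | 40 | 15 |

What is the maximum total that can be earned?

Treat each block as its own option and order by rate: Line 4/tier1 16 > Line 4/tier2 15 > Line 8/tier1 13 > Line 7/tier1 8 > Line 8/tier2 4 > Line 7/tier2 3.
Line 4 tier1 at 16: fill all 100 → 130 left.
Line 4 tier2 at 15: fill all 40 → 90 left.
Line 8/tier1 (13): +50 → 40 left.
Line 7 tier1 at 8: only 40 left, fill 40.
Total = 16×100 + 15×40 + 13×50 + 8×40 = 3170.

3170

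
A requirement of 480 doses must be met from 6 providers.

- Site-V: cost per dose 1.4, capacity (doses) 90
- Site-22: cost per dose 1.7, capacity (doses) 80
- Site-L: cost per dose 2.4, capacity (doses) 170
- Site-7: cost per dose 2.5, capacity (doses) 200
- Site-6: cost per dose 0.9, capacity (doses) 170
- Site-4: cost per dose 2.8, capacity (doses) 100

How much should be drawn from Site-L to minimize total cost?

140

Cheapest first:
Take 170 from Site-6 at 0.9 ; need 310 more.
Site-V at 1.4: take all 90 doses ; 220 still needed.
Site-22 (1.7): use full 80 ; 140 doses to go.
Site-L (2.4): take the remaining 140 ; done.
Site-7, Site-4: unused.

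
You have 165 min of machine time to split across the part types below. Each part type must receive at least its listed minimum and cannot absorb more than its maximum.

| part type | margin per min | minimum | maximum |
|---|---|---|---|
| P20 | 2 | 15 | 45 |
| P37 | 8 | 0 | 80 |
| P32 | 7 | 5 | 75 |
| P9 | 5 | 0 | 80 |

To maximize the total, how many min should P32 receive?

Meeting every minimum uses 15+0+5+0 = 20 min, leaving 145.
Order the part types by margin per min: P37 8 > P32 7 > P9 5 > P20 2.
P37: +80 to 80 (cap) — 65 left.
P32: +65 (room for 70) → 70. Pool exhausted.

70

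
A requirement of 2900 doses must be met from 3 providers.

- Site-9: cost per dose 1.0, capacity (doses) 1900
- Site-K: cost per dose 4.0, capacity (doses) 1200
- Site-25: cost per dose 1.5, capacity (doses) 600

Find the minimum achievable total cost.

4400

Cheapest first:
Site-9 at 1.0: take all 1900 doses ; 1000 still needed.
Site-25 at 1.5: take all 600 doses ; 400 still needed.
Take 400 from Site-K at 4.0 to finish.
Cost = 1900×1.0 + 600×1.5 + 400×4.0 = 4400.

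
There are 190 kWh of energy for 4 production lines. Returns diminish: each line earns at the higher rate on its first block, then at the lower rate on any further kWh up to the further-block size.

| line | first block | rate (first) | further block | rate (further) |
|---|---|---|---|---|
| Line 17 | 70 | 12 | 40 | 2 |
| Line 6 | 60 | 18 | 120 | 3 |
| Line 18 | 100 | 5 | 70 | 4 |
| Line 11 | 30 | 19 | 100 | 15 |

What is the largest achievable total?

3150

Rank every tier by rate: Line 11/T1 19 > Line 6/T1 18 > Line 11/T2 15 > Line 17/T1 12 > Line 18/T1 5 > Line 18/T2 4 > Line 6/T2 3 > Line 17/T2 2.
Fill Line 11 T1 block (30 at 19) — 160 left.
Line 6/T1 (18): +60 — 100 left.
Line 11/T2 (15): +100 — 0 left.
Total = 19×30 + 18×60 + 15×100 = 3150.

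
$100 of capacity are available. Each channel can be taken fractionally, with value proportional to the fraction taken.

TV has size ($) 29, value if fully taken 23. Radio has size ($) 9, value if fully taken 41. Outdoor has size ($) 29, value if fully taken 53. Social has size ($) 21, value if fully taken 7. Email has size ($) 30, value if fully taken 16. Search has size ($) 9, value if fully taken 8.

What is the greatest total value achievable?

Rank by value-to-size ratio: Radio 41/9≈4.56, Outdoor 53/29≈1.83, Search 8/9≈0.889, TV 23/29≈0.793, Email 16/30≈0.533, Social 7/21≈0.333.
Radio: take in full, 9 $ for value 41 ; 91 left.
Outdoor: take in full, 29 $ for value 53 ; 62 left.
Take all of Search (9 $, value 8) ; 53 $ left.
Take all of TV (29 $, value 23) ; 24 $ left.
Fill the last 24 $ with part of Email: 24/30 of it earns 12.8.
Total value = 137.8.

137.8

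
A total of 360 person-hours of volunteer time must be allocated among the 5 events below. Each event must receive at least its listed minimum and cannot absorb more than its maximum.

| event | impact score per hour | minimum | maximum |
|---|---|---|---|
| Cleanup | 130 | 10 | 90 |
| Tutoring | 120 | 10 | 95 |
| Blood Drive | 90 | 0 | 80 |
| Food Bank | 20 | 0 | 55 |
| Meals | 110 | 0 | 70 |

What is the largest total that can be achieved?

38500

Meeting every minimum uses 10+10+0+0+0 = 20 person-hours, leaving 340.
Order the events by impact score per hour: Cleanup 130 > Tutoring 120 > Meals 110 > Blood Drive 90 > Food Bank 20.
Cleanup takes 80 more to reach its cap of 90 — 260 left.
Give Tutoring 85 more to hit its cap of 95 — 175 left.
Give Meals 70 more to hit its cap of 70 — 105 left.
Blood Drive: +80 to 80 (cap) — 25 left.
Only 25 left; Food Bank takes them to reach 25.
Total = 130×90 + 120×95 + 90×80 + 20×25 + 110×70 = 38500.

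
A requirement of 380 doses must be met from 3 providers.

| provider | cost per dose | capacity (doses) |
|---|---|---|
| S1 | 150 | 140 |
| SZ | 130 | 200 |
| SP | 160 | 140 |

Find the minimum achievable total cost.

53400

Fill from the cheapest provider first.
SZ at 130: take all 200 doses → 180 still needed.
Take 140 from S1 at 150 → need 40 more.
SP at 160: take 40 of its 140 → requirement met.
Cost = 200×130 + 140×150 + 40×160 = 53400.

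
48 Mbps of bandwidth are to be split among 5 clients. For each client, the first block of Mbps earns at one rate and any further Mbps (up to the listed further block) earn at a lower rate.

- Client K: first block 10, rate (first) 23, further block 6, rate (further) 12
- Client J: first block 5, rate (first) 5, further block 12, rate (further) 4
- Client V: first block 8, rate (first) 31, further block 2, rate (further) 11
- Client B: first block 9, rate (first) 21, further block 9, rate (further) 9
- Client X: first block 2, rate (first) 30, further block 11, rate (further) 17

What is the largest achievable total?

1008

Treat each block as its own option and order by rate: Client V/T1 31 > Client X/T1 30 > Client K/T1 23 > Client B/T1 21 > Client X/T2 17 > Client K/T2 12 > Client V/T2 11 > Client B/T2 9 > Client J/T1 5 > Client J/T2 4.
Fill Client V T1 block (8 at 31) ; 40 left.
Client X/T1 (30): +2 ; 38 left.
Client K/T1 (23): +10 ; 28 left.
Client B T1 at 21: fill all 9 ; 19 left.
Fill Client X T2 block (11 at 17) ; 8 left.
Fill Client K T2 block (6 at 12) ; 2 left.
Client V T2 at 11: fill all 2 ; 0 left.
Total = 31×8 + 30×2 + 23×10 + 21×9 + 17×11 + 12×6 + 11×2 = 1008.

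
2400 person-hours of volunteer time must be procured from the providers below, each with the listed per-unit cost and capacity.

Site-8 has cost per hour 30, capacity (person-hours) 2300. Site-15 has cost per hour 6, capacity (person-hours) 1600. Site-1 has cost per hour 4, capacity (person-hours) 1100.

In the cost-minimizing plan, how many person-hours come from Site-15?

1300

Use providers in increasing cost order.
Site-1 at 4: take all 1100 person-hours → 1300 still needed.
Take 1300 from Site-15 at 6 to finish.
Site-8: unused.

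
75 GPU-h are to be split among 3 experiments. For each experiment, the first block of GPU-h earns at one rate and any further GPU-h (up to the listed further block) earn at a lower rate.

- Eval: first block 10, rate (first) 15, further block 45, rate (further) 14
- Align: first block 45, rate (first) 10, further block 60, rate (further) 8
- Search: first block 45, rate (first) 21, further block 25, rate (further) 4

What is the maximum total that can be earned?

1375

Order all 6 blocks by rate: Search/tier1 21 > Eval/tier1 15 > Eval/tier2 14 > Align/tier1 10 > Align/tier2 8 > Search/tier2 4.
Fill Search tier1 block (45 at 21) ; 30 left.
Eval/tier1 (15): +10 ; 20 left.
Eval/tier2: +20 of 45 at 14; pool empty.
Total = 21×45 + 15×10 + 14×20 = 1375.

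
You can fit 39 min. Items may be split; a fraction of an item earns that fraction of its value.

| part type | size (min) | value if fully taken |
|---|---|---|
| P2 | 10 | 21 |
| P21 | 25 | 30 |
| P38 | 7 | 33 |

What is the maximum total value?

Rank by value-to-size ratio: P38 33/7≈4.71, P2 21/10≈2.1, P21 30/25≈1.2.
Take all of P38 (7 min, value 33) — 32 min left.
P2: take in full, 10 min for value 21 — 22 left.
Only 22 min remain; take 22/25 of P21 for value 30×22/25 = 26.4.
Total value = 80.4.

80.4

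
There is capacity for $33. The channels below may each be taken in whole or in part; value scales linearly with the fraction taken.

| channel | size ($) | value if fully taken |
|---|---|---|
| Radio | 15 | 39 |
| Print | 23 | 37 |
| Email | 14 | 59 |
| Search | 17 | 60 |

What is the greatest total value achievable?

Best value per unit of size first: Email 59/14≈4.21, Search 60/17≈3.53, Radio 39/15≈2.6, Print 37/23≈1.61.
Take all of Email (14 $, value 59) — 19 $ left.
Take all of Search (17 $, value 60) — 2 $ left.
2 $ left: a 2/15 share of Radio gives 39×2/15 = 5.2.
Total value = 124.2.

124.2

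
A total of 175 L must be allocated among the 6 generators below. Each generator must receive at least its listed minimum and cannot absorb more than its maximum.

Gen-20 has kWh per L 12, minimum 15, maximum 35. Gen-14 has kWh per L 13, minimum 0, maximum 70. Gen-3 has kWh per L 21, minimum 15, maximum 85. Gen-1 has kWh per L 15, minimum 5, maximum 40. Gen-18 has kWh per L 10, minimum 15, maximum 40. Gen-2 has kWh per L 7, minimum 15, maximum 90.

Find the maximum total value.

2885

Meeting every minimum uses 15+0+15+5+15+15 = 65 L, leaving 110.
Rank by kWh per L: Gen-3 21 > Gen-1 15 > Gen-14 13 > Gen-20 12 > Gen-18 10 > Gen-2 7.
Give Gen-3 70 more to hit its cap of 85 — 40 left.
Gen-1: +35 to 40 (cap) — 5 left.
Gen-14: +5 (room for 70) → 5. Pool exhausted.
Total = 12×15 + 13×5 + 21×85 + 15×40 + 10×15 + 7×15 = 2885.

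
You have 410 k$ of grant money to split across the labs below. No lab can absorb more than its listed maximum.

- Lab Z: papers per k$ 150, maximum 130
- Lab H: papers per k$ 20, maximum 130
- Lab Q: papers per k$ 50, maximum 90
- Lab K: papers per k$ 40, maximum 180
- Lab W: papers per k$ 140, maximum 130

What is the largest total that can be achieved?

Rank by papers per k$: Lab Z 150 > Lab W 140 > Lab Q 50 > Lab K 40 > Lab H 20.
Give Lab Z 130 to hit its cap of 130 ; 280 left.
Lab W takes 130 to reach its cap of 130 ; 150 left.
Lab Q takes 90 to reach its cap of 90 ; 60 left.
Lab K: +60 (room for 180) → 60. Pool exhausted.
Total = 150×130 + 50×90 + 40×60 + 140×130 = 44600.

44600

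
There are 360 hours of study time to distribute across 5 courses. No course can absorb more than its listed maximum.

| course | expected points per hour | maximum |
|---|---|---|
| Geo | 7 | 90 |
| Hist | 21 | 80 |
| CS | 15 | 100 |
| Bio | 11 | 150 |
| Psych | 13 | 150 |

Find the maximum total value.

Order the courses by expected points per hour: Hist 21 > CS 15 > Psych 13 > Bio 11 > Geo 7.
Give Hist 80 to hit its cap of 80 ; 280 left.
CS takes 100 to reach its cap of 100 ; 180 left.
Psych: +150 to 150 (cap) ; 30 left.
Bio has room for 150 but only 30 remain, so it gets 30.
Total = 21×80 + 15×100 + 11×30 + 13×150 = 5460.

5460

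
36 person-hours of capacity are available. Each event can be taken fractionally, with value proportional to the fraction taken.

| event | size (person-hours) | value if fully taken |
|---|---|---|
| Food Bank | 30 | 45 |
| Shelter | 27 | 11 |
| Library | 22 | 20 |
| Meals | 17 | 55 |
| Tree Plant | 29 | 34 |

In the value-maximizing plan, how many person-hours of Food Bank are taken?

19

Sort by value density: Meals 55/17≈3.24, Food Bank 45/30≈1.5, Tree Plant 34/29≈1.17, Library 20/22≈0.909, Shelter 11/27≈0.407.
Take all of Meals (17 person-hours, value 55) ; 19 person-hours left.
Only 19 person-hours remain; take 19/30 of Food Bank for value 45×19/30 = 28.5.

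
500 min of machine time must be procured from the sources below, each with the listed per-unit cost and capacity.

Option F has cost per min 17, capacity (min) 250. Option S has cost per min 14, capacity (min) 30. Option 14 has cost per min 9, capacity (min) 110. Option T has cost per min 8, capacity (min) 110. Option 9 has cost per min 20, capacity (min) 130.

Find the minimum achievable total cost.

6540

Use sources in increasing cost order.
Option T at 8: take all 110 min — 390 still needed.
Option 14 (9): use full 110 — 280 min to go.
Option S (14): use full 30 — 250 min to go.
Option F (17): use full 250 — 0 min to go.
Option 9: unused.
Cost = 110×8 + 110×9 + 30×14 + 250×17 = 6540.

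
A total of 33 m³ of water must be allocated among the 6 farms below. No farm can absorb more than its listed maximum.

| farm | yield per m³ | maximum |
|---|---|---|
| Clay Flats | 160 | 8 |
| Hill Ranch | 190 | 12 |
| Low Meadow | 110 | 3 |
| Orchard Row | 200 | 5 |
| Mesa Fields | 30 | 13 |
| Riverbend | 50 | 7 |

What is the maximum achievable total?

Rank by yield per m³: Orchard Row 200 > Hill Ranch 190 > Clay Flats 160 > Low Meadow 110 > Riverbend 50 > Mesa Fields 30.
Orchard Row: +5 to 5 (cap) → 28 left.
Hill Ranch: +12 to 12 (cap) → 16 left.
Give Clay Flats 8 to hit its cap of 8 → 8 left.
Give Low Meadow 3 to hit its cap of 3 → 5 left.
Only 5 left; Riverbend takes them to reach 5.
Total = 160×8 + 190×12 + 110×3 + 200×5 + 50×5 = 5140.

5140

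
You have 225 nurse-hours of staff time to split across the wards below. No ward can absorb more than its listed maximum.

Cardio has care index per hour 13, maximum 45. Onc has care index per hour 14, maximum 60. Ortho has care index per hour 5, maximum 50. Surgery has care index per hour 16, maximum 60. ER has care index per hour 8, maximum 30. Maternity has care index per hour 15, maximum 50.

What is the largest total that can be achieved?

Order the wards by care index per hour: Surgery 16 > Maternity 15 > Onc 14 > Cardio 13 > ER 8 > Ortho 5.
Give Surgery 60 to hit its cap of 60 → 165 left.
Maternity: +50 to 50 (cap) → 115 left.
Onc takes 60 to reach its cap of 60 → 55 left.
Give Cardio 45 to hit its cap of 45 → 10 left.
ER: +10 (room for 30) → 10. Pool exhausted.
Total = 13×45 + 14×60 + 16×60 + 8×10 + 15×50 = 3215.

3215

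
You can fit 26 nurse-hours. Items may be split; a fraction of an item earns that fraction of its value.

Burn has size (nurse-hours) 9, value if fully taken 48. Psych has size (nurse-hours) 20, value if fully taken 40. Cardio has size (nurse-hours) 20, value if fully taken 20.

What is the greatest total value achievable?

82

Best value per unit of size first: Burn 48/9≈5.33, Psych 40/20≈2, Cardio 20/20≈1.
All 9 nurse-hours of Burn fit (value 48) — 17 remain.
Fill the last 17 nurse-hours with part of Psych: 17/20 of it earns 34.
Total value = 82.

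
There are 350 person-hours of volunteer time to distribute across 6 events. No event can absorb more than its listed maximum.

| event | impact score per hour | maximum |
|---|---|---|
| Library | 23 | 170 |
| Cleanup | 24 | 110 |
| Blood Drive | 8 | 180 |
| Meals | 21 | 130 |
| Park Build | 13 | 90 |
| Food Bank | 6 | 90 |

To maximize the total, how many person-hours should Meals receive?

Highest impact score per hour first: Cleanup 24 > Library 23 > Meals 21 > Park Build 13 > Blood Drive 8 > Food Bank 6.
Cleanup: +110 to 110 (cap) — 240 left.
Library takes 170 to reach its cap of 170 — 70 left.
Meals: +70 (room for 130) → 70. Pool exhausted.

70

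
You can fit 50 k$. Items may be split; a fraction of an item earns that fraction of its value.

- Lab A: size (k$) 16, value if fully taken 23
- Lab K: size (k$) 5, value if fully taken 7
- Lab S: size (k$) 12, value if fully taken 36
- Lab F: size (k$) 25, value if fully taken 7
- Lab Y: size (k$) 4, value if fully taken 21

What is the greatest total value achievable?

90.64

Best value per unit of size first: Lab Y 21/4≈5.25, Lab S 36/12≈3, Lab A 23/16≈1.44, Lab K 7/5≈1.4, Lab F 7/25≈0.28.
All 4 k$ of Lab Y fit (value 21) → 46 remain.
All 12 k$ of Lab S fit (value 36) → 34 remain.
Take all of Lab A (16 k$, value 23) → 18 k$ left.
Take all of Lab K (5 k$, value 7) → 13 k$ left.
Only 13 k$ remain; take 13/25 of Lab F for value 7×13/25 = 3.64.
Total value = 90.64.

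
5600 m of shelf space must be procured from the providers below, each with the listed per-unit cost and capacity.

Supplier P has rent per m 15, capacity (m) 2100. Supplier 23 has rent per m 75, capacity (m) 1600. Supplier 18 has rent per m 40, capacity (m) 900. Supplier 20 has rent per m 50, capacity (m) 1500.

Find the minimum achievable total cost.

225000

Use providers in increasing cost order.
Supplier P (15): use full 2100 → 3500 m to go.
Supplier 18 (40): use full 900 → 2600 m to go.
Take 1500 from Supplier 20 at 50 → need 1100 more.
Supplier 23 (75): take the remaining 1100 → done.
Cost = 2100×15 + 900×40 + 1500×50 + 1100×75 = 225000.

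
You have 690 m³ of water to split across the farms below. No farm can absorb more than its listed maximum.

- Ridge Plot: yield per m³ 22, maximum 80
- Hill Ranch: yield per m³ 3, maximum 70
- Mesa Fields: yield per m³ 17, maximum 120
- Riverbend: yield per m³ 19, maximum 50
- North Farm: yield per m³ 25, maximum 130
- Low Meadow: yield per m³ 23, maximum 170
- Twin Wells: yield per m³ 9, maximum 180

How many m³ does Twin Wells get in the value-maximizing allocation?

140

Highest yield per m³ first: North Farm 25 > Low Meadow 23 > Ridge Plot 22 > Riverbend 19 > Mesa Fields 17 > Twin Wells 9 > Hill Ranch 3.
Give North Farm 130 to hit its cap of 130 — 560 left.
Low Meadow: +170 to 170 (cap) — 390 left.
Ridge Plot takes 80 to reach its cap of 80 — 310 left.
Give Riverbend 50 to hit its cap of 50 — 260 left.
Mesa Fields takes 120 to reach its cap of 120 — 140 left.
Twin Wells has room for 180 but only 140 remain, so it gets 140.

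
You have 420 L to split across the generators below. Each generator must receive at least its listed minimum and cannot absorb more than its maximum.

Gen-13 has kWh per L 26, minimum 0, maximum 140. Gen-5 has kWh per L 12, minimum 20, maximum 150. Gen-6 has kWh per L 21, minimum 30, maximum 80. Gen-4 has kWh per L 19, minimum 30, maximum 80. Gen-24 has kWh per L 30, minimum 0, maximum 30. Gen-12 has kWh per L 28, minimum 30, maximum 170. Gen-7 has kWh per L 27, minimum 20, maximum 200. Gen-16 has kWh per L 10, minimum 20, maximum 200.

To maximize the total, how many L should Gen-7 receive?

Meeting every minimum uses 0+20+30+30+0+30+20+20 = 150 L, leaving 270.
Order the generators by kWh per L: Gen-24 30 > Gen-12 28 > Gen-7 27 > Gen-13 26 > Gen-6 21 > Gen-4 19 > Gen-5 12 > Gen-16 10.
Gen-24 takes 30 more to reach its cap of 30 → 240 left.
Gen-12: +140 to 170 (cap) → 100 left.
Only 100 left; Gen-7 takes them to reach 120.

120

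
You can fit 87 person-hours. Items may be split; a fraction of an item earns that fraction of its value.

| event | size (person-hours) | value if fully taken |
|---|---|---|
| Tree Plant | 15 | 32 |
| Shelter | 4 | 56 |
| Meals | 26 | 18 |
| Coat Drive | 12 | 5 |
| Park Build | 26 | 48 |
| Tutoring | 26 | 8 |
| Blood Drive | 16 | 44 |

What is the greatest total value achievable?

Sort by value density: Shelter 56/4≈14, Blood Drive 44/16≈2.75, Tree Plant 32/15≈2.13, Park Build 48/26≈1.85, Meals 18/26≈0.692, Coat Drive 5/12≈0.417, Tutoring 8/26≈0.308.
All 4 person-hours of Shelter fit (value 56) — 83 remain.
Blood Drive: take in full, 16 person-hours for value 44 — 67 left.
Take all of Tree Plant (15 person-hours, value 32) — 52 person-hours left.
Take all of Park Build (26 person-hours, value 48) — 26 person-hours left.
All 26 person-hours of Meals fit (value 18) — 0 remain.
Total value = 198.

198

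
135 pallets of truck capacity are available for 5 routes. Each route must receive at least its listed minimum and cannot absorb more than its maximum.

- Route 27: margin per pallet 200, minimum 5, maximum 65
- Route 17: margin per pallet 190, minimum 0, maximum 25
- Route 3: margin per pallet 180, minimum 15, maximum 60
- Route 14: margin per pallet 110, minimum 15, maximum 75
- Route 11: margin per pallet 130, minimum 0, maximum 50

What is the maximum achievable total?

24800

Meeting every minimum uses 5+0+15+15+0 = 35 pallets, leaving 100.
Highest margin per pallet first: Route 27 200 > Route 17 190 > Route 3 180 > Route 11 130 > Route 14 110.
Give Route 27 60 more to hit its cap of 65 → 40 left.
Route 17: +25 to 25 (cap) → 15 left.
Only 15 left; Route 3 takes them to reach 30.
Total = 200×65 + 190×25 + 180×30 + 110×15 = 24800.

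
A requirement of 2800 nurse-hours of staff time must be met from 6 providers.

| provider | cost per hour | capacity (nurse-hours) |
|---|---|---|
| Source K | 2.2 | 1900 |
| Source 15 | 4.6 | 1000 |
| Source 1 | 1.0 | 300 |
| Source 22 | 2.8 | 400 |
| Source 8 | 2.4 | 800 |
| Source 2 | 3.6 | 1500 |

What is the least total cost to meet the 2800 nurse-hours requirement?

5920

Cheapest first:
Source 1 (1.0): use full 300 — 2500 nurse-hours to go.
Source K (2.2): use full 1900 — 600 nurse-hours to go.
Take 600 from Source 8 at 2.4 to finish.
Source 22, Source 2, Source 15: unused.
Cost = 300×1.0 + 1900×2.2 + 600×2.4 = 5920.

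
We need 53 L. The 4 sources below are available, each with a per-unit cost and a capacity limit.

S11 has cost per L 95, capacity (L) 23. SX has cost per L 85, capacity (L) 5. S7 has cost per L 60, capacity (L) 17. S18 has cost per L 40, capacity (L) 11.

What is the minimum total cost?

Use sources in increasing cost order.
Take 11 from S18 at 40 — need 42 more.
S7 at 60: take all 17 L — 25 still needed.
SX at 85: take all 5 L — 20 still needed.
S11 (95): take the remaining 20 — done.
Cost = 11×40 + 17×60 + 5×85 + 20×95 = 3785.

3785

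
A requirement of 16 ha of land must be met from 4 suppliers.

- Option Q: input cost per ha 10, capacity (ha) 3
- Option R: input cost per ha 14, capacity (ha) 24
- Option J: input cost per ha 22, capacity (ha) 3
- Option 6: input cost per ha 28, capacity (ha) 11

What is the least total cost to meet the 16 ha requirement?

Fill from the cheapest supplier first.
Take 3 from Option Q at 10 ; need 13 more.
Option R (14): take the remaining 13 ; done.
Option J, Option 6: unused.
Cost = 3×10 + 13×14 = 212.

212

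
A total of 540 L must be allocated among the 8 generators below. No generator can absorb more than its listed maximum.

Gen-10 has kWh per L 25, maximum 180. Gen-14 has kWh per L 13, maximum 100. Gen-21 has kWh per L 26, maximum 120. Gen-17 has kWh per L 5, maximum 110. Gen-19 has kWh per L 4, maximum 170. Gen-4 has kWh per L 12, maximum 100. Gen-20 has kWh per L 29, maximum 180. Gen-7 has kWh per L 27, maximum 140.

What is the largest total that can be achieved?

14620

Highest kWh per L first: Gen-20 29 > Gen-7 27 > Gen-21 26 > Gen-10 25 > Gen-14 13 > Gen-4 12 > Gen-17 5 > Gen-19 4.
Give Gen-20 180 to hit its cap of 180 — 360 left.
Give Gen-7 140 to hit its cap of 140 — 220 left.
Gen-21: +120 to 120 (cap) — 100 left.
Gen-10: +100 (room for 180) → 100. Pool exhausted.
Total = 25×100 + 26×120 + 29×180 + 27×140 = 14620.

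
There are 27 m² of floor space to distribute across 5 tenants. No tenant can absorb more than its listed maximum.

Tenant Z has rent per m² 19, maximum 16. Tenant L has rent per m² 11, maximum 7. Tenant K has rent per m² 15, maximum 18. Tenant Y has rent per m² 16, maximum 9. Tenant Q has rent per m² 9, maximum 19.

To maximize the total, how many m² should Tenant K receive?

2

Rank by rent per m²: Tenant Z 19 > Tenant Y 16 > Tenant K 15 > Tenant L 11 > Tenant Q 9.
Tenant Z: +16 to 16 (cap) — 11 left.
Give Tenant Y 9 to hit its cap of 9 — 2 left.
Only 2 left; Tenant K takes them to reach 2.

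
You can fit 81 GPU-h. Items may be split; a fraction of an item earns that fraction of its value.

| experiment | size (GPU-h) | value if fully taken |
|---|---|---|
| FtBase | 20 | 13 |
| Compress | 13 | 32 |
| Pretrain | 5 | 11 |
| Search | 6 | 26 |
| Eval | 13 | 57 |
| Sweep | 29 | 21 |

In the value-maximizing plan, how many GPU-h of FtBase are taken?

Best value per unit of size first: Eval 57/13≈4.38, Search 26/6≈4.33, Compress 32/13≈2.46, Pretrain 11/5≈2.2, Sweep 21/29≈0.724, FtBase 13/20≈0.65.
Take all of Eval (13 GPU-h, value 57) → 68 GPU-h left.
All 6 GPU-h of Search fit (value 26) → 62 remain.
Take all of Compress (13 GPU-h, value 32) → 49 GPU-h left.
Pretrain: take in full, 5 GPU-h for value 11 → 44 left.
Sweep: take in full, 29 GPU-h for value 21 → 15 left.
Only 15 GPU-h remain; take 15/20 of FtBase for value 13×15/20 = 9.75.

15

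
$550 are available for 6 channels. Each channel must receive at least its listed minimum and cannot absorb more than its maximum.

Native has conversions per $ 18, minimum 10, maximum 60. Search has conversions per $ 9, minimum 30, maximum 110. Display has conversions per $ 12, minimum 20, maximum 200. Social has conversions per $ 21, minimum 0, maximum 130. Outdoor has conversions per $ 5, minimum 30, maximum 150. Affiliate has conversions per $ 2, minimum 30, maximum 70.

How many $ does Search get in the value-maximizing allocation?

Meeting every minimum uses 10+30+20+0+30+30 = 120 $, leaving 430.
Rank by conversions per $: Social 21 > Native 18 > Display 12 > Search 9 > Outdoor 5 > Affiliate 2.
Give Social 130 more to hit its cap of 130 ; 300 left.
Native takes 50 more to reach its cap of 60 ; 250 left.
Display: +180 to 200 (cap) ; 70 left.
Search has room for 80 more but only 70 remain, so it gets 100.

100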